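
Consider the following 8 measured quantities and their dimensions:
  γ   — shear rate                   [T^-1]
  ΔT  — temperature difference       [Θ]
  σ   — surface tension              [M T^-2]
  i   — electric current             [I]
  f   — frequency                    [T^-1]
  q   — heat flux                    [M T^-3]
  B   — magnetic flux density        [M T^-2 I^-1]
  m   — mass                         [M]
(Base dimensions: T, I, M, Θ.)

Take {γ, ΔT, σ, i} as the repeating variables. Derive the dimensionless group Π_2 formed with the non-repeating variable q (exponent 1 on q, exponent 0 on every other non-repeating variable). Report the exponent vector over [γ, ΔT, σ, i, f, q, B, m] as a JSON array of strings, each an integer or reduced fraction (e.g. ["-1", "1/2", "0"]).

["-1", "0", "-1", "0", "0", "1", "0", "0"]

Exponent matrix [T,I,M,Θ] × [γ,ΔT,σ,i,f,q,B,m]:
  T: [-1  0 -2  0 -1 -3 -2  0]
  I: [ 0  0  0  1  0  0 -1  0]
  M: [ 0  0  1  0  0  1  1  1]
  Θ: [ 0  1  0  0  0  0  0  0]
Echelon form has 4 nonzero rows (pivots: γ,ΔT,σ,i)
Repeat: γ,ΔT,σ,i; free: f,q,B,m
RREF:
  r0: [   1    0    0    0    1    1    0   -2]
  r1: [   0    1    0    0    0    0    0    0]
  r2: [   0    0    1    0    0    1    1    1]
  r3: [   0    0    0    1    0    0   -1    0]
Fix exponent of q at 1, f at 0, B at 0, m at 0; solve each RREF row for its pivot's exponent:
  r0: exp(γ) + (1)·1 = 0 ⇒ exp(γ) = -1
  r1: exp(ΔT) + (0)·1 = 0 ⇒ exp(ΔT) = 0
  r2: exp(σ) + (1)·1 = 0 ⇒ exp(σ) = -1
  r3: exp(i) + (0)·1 = 0 ⇒ exp(i) = 0
Π_2 = γ^-1 · σ^-1 · q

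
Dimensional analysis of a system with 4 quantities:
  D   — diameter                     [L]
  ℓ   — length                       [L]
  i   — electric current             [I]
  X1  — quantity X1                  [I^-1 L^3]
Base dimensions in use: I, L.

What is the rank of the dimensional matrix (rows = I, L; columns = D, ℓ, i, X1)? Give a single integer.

Write exponents as rows I,L / cols D,ℓ,i,X1:
  I: [ 0  0  1 -1]
  L: [ 1  1  0  3]
RREF → pivots at {D,i} ⇒ r = 2

2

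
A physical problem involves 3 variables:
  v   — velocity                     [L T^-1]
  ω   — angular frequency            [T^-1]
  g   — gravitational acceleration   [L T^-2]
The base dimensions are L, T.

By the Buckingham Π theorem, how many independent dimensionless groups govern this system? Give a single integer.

Exponent matrix [L,T] × [v,ω,g]:
  L: [ 1  0  1]
  T: [-1 -1 -2]
Row reduction gives pivot columns v,ω; rank = 2
3 vars − rank 2 = 1 Π group

1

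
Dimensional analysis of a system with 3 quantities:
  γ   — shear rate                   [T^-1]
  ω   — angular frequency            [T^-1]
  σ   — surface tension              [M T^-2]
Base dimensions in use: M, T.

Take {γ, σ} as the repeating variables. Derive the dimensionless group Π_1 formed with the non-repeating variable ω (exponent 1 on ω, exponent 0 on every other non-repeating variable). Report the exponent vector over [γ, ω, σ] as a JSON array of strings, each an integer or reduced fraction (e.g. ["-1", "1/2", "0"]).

Exponent matrix [M,T] × [γ,ω,σ]:
  M: [ 0  0  1]
  T: [-1 -1 -2]
RREF → pivots at {γ,σ} ⇒ r = 2
Pivot set = {γ,σ}, free = {ω}
RREF:
  r0: [   1    1    0]
  r1: [   0    0    1]
Fix exponent of ω at 1; solve each RREF row for its pivot's exponent:
  r0: exp(γ) + (1)·1 = 0 ⇒ exp(γ) = -1
  r1: exp(σ) + (0)·1 = 0 ⇒ exp(σ) = 0
Π_1 = γ^-1 · ω

["-1", "1", "0"]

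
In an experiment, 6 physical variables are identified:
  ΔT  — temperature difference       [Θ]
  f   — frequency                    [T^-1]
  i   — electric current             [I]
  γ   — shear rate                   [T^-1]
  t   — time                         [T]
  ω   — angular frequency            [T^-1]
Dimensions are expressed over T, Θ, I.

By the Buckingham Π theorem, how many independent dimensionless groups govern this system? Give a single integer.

Exponent matrix [T,Θ,I] × [ΔT,f,i,γ,t,ω]:
  T: [ 0 -1  0 -1  1 -1]
  Θ: [ 1  0  0  0  0  0]
  I: [ 0  0  1  0  0  0]
Echelon form has 3 nonzero rows (pivots: ΔT,f,i)
Π count = n − r = 6 − 3 = 3

3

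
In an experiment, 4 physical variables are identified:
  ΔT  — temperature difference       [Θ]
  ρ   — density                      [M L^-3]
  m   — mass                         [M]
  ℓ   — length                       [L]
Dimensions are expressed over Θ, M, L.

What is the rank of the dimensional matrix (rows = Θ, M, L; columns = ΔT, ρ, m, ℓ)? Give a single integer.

Dimensional matrix (Θ×M×L by ΔT×ρ×m×ℓ):
  Θ: [ 1  0  0  0]
  M: [ 0  1  1  0]
  L: [ 0 -3  0  1]
Row reduction gives pivot columns ΔT,ρ,m; rank = 3

3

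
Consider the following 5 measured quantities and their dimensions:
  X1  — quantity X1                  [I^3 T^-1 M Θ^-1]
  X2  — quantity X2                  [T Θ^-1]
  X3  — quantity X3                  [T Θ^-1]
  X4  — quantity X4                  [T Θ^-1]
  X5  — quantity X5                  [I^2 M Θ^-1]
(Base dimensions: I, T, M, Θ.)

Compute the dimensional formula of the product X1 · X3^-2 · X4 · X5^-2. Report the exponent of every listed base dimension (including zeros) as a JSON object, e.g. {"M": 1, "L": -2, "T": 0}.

Exponent matrix [I,T,M,Θ] × [X1,X2,X3,X4,X5]:
  I: [ 3  0  0  0  2]
  T: [-1  1  1  1  0]
  M: [ 1  0  0  0  1]
  Θ: [-1 -1 -1 -1 -1]
  [I]: (1)·3+(-2)·0+(1)·0+(-2)·2 = -1
  [T]: (1)·-1+(-2)·1+(1)·1+(-2)·0 = -2
  [M]: (1)·1+(-2)·0+(1)·0+(-2)·1 = -1
  [Θ]: (1)·-1+(-2)·-1+(1)·-1+(-2)·-1 = 2
⇒ I^-1 T^-2 M^-1 Θ^2

{"I": -1, "T": -2, "M": -1, "Θ": 2}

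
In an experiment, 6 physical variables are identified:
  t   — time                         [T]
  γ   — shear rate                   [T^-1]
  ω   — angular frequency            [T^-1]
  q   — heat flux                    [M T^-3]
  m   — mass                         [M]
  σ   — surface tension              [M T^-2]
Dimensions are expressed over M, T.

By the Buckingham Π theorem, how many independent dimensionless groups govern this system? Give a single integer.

Exponent matrix [M,T] × [t,γ,ω,q,m,σ]:
  M: [ 0  0  0  1  1  1]
  T: [ 1 -1 -1 -3  0 -2]
RREF → pivots at {t,q} ⇒ r = 2
Π count = n − r = 6 − 2 = 4

4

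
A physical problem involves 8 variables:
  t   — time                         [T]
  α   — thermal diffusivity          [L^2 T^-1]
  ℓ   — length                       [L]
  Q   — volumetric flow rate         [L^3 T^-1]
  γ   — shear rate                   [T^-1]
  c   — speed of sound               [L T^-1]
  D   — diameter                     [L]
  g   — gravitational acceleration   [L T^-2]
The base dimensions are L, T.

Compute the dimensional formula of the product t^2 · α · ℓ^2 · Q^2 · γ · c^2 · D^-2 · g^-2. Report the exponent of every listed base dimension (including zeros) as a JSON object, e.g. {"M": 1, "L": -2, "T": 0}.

{"L": 8, "T": 0}

Exponent matrix [L,T] × [t,α,ℓ,Q,γ,c,D,g]:
  L: [ 0  2  1  3  0  1  1  1]
  T: [ 1 -1  0 -1 -1 -1  0 -2]
  [L]: (2)·0+(1)·2+(2)·1+(2)·3+(1)·0+(2)·1+(-2)·1+(-2)·1 = 8
  [T]: (2)·1+(1)·-1+(2)·0+(2)·-1+(1)·-1+(2)·-1+(-2)·0+(-2)·-2 = 0
⇒ L^8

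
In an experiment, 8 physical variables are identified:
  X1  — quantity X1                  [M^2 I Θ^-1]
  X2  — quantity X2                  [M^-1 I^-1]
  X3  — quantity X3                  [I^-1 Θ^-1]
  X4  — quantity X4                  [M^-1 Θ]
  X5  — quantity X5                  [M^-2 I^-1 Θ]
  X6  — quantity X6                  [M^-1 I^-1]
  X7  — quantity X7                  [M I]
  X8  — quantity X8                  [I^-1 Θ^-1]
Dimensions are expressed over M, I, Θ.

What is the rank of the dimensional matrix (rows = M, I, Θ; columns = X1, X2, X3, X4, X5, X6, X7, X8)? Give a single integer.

Exponent matrix [M,I,Θ] × [X1,X2,X3,X4,X5,X6,X7,X8]:
  M: [ 2 -1  0 -1 -2 -1  1  0]
  I: [ 1 -1 -1  0 -1 -1  1 -1]
  Θ: [-1  0 -1  1  1  0  0 -1]
RREF → pivots at {X1,X2} ⇒ r = 2

2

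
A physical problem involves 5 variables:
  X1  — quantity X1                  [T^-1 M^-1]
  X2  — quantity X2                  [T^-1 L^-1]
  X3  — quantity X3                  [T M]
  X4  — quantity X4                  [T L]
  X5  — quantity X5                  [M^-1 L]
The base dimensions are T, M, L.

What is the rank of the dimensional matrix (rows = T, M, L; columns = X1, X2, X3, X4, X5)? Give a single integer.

Write exponents as rows T,M,L / cols X1,X2,X3,X4,X5:
  T: [-1 -1  1  1  0]
  M: [-1  0  1  0 -1]
  L: [ 0 -1  0  1  1]
Echelon form has 2 nonzero rows (pivots: X1,X2)

2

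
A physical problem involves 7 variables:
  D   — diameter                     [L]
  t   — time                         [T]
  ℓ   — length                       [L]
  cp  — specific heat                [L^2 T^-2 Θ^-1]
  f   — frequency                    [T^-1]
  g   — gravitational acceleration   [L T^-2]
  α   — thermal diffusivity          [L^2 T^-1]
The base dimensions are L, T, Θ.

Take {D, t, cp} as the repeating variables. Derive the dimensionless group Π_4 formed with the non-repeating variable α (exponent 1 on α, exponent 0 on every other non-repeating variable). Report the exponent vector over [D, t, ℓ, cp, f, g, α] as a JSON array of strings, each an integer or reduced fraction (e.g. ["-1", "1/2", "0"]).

["-2", "1", "0", "0", "0", "0", "1"]

Dimensional matrix (L×T×Θ by D×t×ℓ×cp×f×g×α):
  L: [ 1  0  1  2  0  1  2]
  T: [ 0  1  0 -2 -1 -2 -1]
  Θ: [ 0  0  0 -1  0  0  0]
RREF → pivots at {D,t,cp} ⇒ r = 3
Pivot set = {D,t,cp}, free = {ℓ,f,g,α}
RREF:
  r0: [   1    0    1    0    0    1    2]
  r1: [   0    1    0    0   -1   -2   -1]
  r2: [   0    0    0    1    0    0    0]
Fix exponent of α at 1, ℓ at 0, f at 0, g at 0; solve each RREF row for its pivot's exponent:
  r0: exp(D) + (2)·1 = 0 ⇒ exp(D) = -2
  r1: exp(t) + (-1)·1 = 0 ⇒ exp(t) = 1
  r2: exp(cp) + (0)·1 = 0 ⇒ exp(cp) = 0
Π_4 = D^-2 · t · α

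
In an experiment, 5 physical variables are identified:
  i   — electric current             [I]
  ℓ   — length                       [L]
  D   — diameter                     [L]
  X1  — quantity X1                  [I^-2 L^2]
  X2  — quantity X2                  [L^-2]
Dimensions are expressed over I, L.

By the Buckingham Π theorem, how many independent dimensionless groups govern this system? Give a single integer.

3

Dimensional matrix (I×L by i×ℓ×D×X1×X2):
  I: [ 1  0  0 -2  0]
  L: [ 0  1  1  2 -2]
Echelon form has 2 nonzero rows (pivots: i,ℓ)
Π count = n − r = 5 − 2 = 3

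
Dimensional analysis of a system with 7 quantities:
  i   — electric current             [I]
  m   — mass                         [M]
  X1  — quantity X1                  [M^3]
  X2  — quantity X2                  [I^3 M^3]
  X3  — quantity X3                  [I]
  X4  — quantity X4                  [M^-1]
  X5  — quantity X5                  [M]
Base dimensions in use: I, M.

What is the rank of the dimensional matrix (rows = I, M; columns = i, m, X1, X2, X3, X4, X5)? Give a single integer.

2

Exponent matrix [I,M] × [i,m,X1,X2,X3,X4,X5]:
  I: [ 1  0  0  3  1  0  0]
  M: [ 0  1  3  3  0 -1  1]
RREF → pivots at {i,m} ⇒ r = 2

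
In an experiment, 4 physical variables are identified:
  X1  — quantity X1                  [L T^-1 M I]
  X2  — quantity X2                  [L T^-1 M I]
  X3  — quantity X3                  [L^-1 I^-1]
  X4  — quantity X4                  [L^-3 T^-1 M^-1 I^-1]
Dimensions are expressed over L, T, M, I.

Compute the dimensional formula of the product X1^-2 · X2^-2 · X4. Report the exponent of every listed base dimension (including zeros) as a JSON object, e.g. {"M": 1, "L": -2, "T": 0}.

{"L": -7, "T": 3, "M": -5, "I": -5}

Exponent matrix [L,T,M,I] × [X1,X2,X3,X4]:
  L: [ 1  1 -1 -3]
  T: [-1 -1  0 -1]
  M: [ 1  1  0 -1]
  I: [ 1  1 -1 -1]
  [L]: (-2)·1+(-2)·1+(1)·-3 = -7
  [T]: (-2)·-1+(-2)·-1+(1)·-1 = 3
  [M]: (-2)·1+(-2)·1+(1)·-1 = -5
  [I]: (-2)·1+(-2)·1+(1)·-1 = -5
⇒ L^-7 T^3 M^-5 I^-5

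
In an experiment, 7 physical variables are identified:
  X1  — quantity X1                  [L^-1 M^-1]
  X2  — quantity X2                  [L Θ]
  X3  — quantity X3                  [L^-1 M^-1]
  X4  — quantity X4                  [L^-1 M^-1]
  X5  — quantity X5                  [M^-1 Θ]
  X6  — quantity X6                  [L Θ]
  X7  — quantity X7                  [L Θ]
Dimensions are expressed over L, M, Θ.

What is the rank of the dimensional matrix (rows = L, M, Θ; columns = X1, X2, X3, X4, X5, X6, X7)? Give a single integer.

2

Dimensional matrix (L×M×Θ by X1×X2×X3×X4×X5×X6×X7):
  L: [-1  1 -1 -1  0  1  1]
  M: [-1  0 -1 -1 -1  0  0]
  Θ: [ 0  1  0  0  1  1  1]
Echelon form has 2 nonzero rows (pivots: X1,X2)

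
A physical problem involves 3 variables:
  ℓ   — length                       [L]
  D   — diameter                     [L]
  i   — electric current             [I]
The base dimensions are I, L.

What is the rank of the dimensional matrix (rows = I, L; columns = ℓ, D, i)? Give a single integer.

2

Exponent matrix [I,L] × [ℓ,D,i]:
  I: [ 0  0  1]
  L: [ 1  1  0]
Echelon form has 2 nonzero rows (pivots: ℓ,i)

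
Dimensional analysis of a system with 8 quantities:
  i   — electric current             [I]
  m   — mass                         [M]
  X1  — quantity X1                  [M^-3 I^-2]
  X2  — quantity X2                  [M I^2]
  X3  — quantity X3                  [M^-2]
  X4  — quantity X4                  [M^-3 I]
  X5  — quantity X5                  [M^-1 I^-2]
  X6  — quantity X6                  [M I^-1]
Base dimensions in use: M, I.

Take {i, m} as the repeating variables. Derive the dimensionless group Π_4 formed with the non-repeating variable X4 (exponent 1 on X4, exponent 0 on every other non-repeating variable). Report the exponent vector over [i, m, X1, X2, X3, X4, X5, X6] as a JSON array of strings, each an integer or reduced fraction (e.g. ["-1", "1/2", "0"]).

["-1", "3", "0", "0", "0", "1", "0", "0"]

Exponent matrix [M,I] × [i,m,X1,X2,X3,X4,X5,X6]:
  M: [ 0  1 -3  1 -2 -3 -1  1]
  I: [ 1  0 -2  2  0  1 -2 -1]
RREF → pivots at {i,m} ⇒ r = 2
Repeat: i,m; free: X1,X2,X3,X4,X5,X6
RREF:
  r0: [   1    0   -2    2    0    1   -2   -1]
  r1: [   0    1   -3    1   -2   -3   -1    1]
Fix exponent of X4 at 1, X1 at 0, X2 at 0, X3 at 0, X5 at 0, X6 at 0; solve each RREF row for its pivot's exponent:
  r0: exp(i) + (1)·1 = 0 ⇒ exp(i) = -1
  r1: exp(m) + (-3)·1 = 0 ⇒ exp(m) = 3
Π_4 = i^-1 · m^3 · X4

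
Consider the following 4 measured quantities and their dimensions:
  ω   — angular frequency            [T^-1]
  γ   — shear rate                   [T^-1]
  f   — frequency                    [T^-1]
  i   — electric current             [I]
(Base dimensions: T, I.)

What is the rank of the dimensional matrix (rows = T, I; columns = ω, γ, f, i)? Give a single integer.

Exponent matrix [T,I] × [ω,γ,f,i]:
  T: [-1 -1 -1  0]
  I: [ 0  0  0  1]
Echelon form has 2 nonzero rows (pivots: ω,i)

2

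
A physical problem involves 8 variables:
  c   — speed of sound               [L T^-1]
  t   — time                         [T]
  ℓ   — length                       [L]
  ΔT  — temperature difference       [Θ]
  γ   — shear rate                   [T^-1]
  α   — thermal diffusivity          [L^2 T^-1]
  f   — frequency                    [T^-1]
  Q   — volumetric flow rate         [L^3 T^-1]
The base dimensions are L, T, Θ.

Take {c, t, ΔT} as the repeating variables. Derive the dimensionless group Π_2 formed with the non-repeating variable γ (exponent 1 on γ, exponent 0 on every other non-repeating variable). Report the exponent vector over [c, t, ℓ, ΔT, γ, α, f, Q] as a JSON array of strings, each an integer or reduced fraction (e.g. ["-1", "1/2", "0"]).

["0", "1", "0", "0", "1", "0", "0", "0"]

Dimensional matrix (L×T×Θ by c×t×ℓ×ΔT×γ×α×f×Q):
  L: [ 1  0  1  0  0  2  0  3]
  T: [-1  1  0  0 -1 -1 -1 -1]
  Θ: [ 0  0  0  1  0  0  0  0]
RREF → pivots at {c,t,ΔT} ⇒ r = 3
Repeat: c,t,ΔT; free: ℓ,γ,α,f,Q
RREF:
  r0: [   1    0    1    0    0    2    0    3]
  r1: [   0    1    1    0   -1    1   -1    2]
  r2: [   0    0    0    1    0    0    0    0]
Fix exponent of γ at 1, ℓ at 0, α at 0, f at 0, Q at 0; solve each RREF row for its pivot's exponent:
  r0: exp(c) + (0)·1 = 0 ⇒ exp(c) = 0
  r1: exp(t) + (-1)·1 = 0 ⇒ exp(t) = 1
  r2: exp(ΔT) + (0)·1 = 0 ⇒ exp(ΔT) = 0
Π_2 = t · γ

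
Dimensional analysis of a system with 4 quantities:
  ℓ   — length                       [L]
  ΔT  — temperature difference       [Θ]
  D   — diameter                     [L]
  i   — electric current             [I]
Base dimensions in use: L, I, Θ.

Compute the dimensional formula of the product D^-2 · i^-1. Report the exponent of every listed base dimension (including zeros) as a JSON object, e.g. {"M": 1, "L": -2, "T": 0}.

Dimensional matrix (L×I×Θ by ℓ×ΔT×D×i):
  L: [ 1  0  1  0]
  I: [ 0  0  0  1]
  Θ: [ 0  1  0  0]
  [L]: (-2)·1+(-1)·0 = -2
  [I]: (-2)·0+(-1)·1 = -1
  [Θ]: (-2)·0+(-1)·0 = 0
⇒ L^-2 I^-1

{"L": -2, "I": -1, "Θ": 0}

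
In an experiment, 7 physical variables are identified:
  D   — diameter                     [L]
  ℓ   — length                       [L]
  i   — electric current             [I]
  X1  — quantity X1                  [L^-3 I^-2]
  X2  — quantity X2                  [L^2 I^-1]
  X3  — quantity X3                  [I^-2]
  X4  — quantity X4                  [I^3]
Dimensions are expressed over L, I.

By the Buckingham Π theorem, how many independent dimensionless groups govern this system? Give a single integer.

5

Dimensional matrix (L×I by D×ℓ×i×X1×X2×X3×X4):
  L: [ 1  1  0 -3  2  0  0]
  I: [ 0  0  1 -2 -1 -2  3]
Echelon form has 2 nonzero rows (pivots: D,i)
n=7, r=2 ⇒ 5 dimensionless groups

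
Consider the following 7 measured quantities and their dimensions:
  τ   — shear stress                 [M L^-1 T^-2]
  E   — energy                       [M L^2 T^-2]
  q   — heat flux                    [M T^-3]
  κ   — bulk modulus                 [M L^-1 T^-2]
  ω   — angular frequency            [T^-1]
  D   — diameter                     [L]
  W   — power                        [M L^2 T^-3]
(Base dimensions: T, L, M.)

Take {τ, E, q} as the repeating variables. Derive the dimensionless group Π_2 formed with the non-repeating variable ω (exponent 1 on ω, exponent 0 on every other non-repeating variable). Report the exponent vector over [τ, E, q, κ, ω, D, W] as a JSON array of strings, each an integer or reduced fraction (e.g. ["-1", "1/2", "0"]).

Exponent matrix [T,L,M] × [τ,E,q,κ,ω,D,W]:
  T: [-2 -2 -3 -2 -1  0 -3]
  L: [-1  2  0 -1  0  1  2]
  M: [ 1  1  1  1  0  0  1]
Row reduction gives pivot columns τ,E,q; rank = 3
Pivot set = {τ,E,q}, free = {κ,ω,D,W}
RREF:
  r0: [   1    0    0    1 -2/3 -1/3 -2/3]
  r1: [   0    1    0    0 -1/3  1/3  2/3]
  r2: [   0    0    1    0    1    0    1]
Fix exponent of ω at 1, κ at 0, D at 0, W at 0; solve each RREF row for its pivot's exponent:
  r0: exp(τ) + (-2/3)·1 = 0 ⇒ exp(τ) = 2/3
  r1: exp(E) + (-1/3)·1 = 0 ⇒ exp(E) = 1/3
  r2: exp(q) + (1)·1 = 0 ⇒ exp(q) = -1
Π_2 = τ^(2/3) · E^(1/3) · q^-1 · ω

["2/3", "1/3", "-1", "0", "1", "0", "0"]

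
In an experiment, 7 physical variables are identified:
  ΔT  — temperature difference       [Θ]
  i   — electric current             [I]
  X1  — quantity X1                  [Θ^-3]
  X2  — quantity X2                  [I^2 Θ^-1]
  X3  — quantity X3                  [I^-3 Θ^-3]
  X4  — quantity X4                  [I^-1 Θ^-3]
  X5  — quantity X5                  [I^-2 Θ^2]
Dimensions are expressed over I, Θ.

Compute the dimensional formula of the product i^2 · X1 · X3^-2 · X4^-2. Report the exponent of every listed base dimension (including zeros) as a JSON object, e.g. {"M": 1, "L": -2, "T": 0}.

{"I": 10, "Θ": 9}

Write exponents as rows I,Θ / cols ΔT,i,X1,X2,X3,X4,X5:
  I: [ 0  1  0  2 -3 -1 -2]
  Θ: [ 1  0 -3 -1 -3 -3  2]
  [I]: (2)·1+(1)·0+(-2)·-3+(-2)·-1 = 10
  [Θ]: (2)·0+(1)·-3+(-2)·-3+(-2)·-3 = 9
⇒ I^10 Θ^9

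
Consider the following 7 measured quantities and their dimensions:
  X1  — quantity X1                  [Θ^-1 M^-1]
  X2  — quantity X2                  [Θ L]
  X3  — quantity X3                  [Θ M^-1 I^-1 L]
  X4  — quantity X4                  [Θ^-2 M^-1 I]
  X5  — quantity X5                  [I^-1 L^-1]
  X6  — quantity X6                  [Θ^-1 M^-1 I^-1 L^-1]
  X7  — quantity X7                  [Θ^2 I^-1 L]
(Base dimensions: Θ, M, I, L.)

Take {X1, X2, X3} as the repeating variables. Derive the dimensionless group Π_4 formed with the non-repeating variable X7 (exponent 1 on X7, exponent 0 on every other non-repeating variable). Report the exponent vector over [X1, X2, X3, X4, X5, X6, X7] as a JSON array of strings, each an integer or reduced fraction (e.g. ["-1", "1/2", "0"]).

Exponent matrix [Θ,M,I,L] × [X1,X2,X3,X4,X5,X6,X7]:
  Θ: [-1  1  1 -2  0 -1  2]
  M: [-1  0 -1 -1  0 -1  0]
  I: [ 0  0 -1  1 -1 -1 -1]
  L: [ 0  1  1  0 -1 -1  1]
Row reduction gives pivot columns X1,X2,X3; rank = 3
Repeat: X1,X2,X3; free: X4,X5,X6,X7
RREF:
  r0: [   1    0    0    2   -1    0   -1]
  r1: [   0    1    0    1   -2   -2    0]
  r2: [   0    0    1   -1    1    1    1]
  r3: [   0    0    0    0    0    0    0]
Fix exponent of X7 at 1, X4 at 0, X5 at 0, X6 at 0; solve each RREF row for its pivot's exponent:
  r0: exp(X1) + (-1)·1 = 0 ⇒ exp(X1) = 1
  r1: exp(X2) + (0)·1 = 0 ⇒ exp(X2) = 0
  r2: exp(X3) + (1)·1 = 0 ⇒ exp(X3) = -1
Π_4 = X1 · X3^-1 · X7

["1", "0", "-1", "0", "0", "0", "1"]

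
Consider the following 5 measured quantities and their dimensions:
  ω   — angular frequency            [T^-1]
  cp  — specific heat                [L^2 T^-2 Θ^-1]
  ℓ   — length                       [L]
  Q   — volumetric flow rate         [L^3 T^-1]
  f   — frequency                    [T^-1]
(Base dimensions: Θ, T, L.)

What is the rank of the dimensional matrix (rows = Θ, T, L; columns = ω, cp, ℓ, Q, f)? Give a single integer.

Dimensional matrix (Θ×T×L by ω×cp×ℓ×Q×f):
  Θ: [ 0 -1  0  0  0]
  T: [-1 -2  0 -1 -1]
  L: [ 0  2  1  3  0]
Echelon form has 3 nonzero rows (pivots: ω,cp,ℓ)

3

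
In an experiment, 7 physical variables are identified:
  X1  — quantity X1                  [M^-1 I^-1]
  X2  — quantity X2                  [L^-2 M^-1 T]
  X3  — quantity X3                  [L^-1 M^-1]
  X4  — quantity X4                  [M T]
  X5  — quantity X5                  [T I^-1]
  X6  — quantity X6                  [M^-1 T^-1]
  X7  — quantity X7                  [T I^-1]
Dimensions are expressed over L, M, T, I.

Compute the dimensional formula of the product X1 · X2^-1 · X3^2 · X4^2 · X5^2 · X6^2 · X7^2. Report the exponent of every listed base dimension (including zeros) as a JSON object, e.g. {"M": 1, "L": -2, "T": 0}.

{"L": 0, "M": -2, "T": 3, "I": -5}

Dimensional matrix (L×M×T×I by X1×X2×X3×X4×X5×X6×X7):
  L: [ 0 -2 -1  0  0  0  0]
  M: [-1 -1 -1  1  0 -1  0]
  T: [ 0  1  0  1  1 -1  1]
  I: [-1  0  0  0 -1  0 -1]
  [L]: (1)·0+(-1)·-2+(2)·-1+(2)·0+(2)·0+(2)·0+(2)·0 = 0
  [M]: (1)·-1+(-1)·-1+(2)·-1+(2)·1+(2)·0+(2)·-1+(2)·0 = -2
  [T]: (1)·0+(-1)·1+(2)·0+(2)·1+(2)·1+(2)·-1+(2)·1 = 3
  [I]: (1)·-1+(-1)·0+(2)·0+(2)·0+(2)·-1+(2)·0+(2)·-1 = -5
⇒ M^-2 T^3 I^-5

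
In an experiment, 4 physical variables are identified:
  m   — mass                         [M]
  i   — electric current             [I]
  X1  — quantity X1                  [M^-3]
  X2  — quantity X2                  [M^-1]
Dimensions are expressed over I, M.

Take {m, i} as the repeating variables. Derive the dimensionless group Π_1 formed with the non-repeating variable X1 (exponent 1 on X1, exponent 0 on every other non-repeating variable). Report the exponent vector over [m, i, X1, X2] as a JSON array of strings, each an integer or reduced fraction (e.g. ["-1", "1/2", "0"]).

Exponent matrix [I,M] × [m,i,X1,X2]:
  I: [ 0  1  0  0]
  M: [ 1  0 -3 -1]
Echelon form has 2 nonzero rows (pivots: m,i)
Pivot set = {m,i}, free = {X1,X2}
RREF:
  r0: [   1    0   -3   -1]
  r1: [   0    1    0    0]
Fix exponent of X1 at 1, X2 at 0; solve each RREF row for its pivot's exponent:
  r0: exp(m) + (-3)·1 = 0 ⇒ exp(m) = 3
  r1: exp(i) + (0)·1 = 0 ⇒ exp(i) = 0
Π_1 = m^3 · X1

["3", "0", "1", "0"]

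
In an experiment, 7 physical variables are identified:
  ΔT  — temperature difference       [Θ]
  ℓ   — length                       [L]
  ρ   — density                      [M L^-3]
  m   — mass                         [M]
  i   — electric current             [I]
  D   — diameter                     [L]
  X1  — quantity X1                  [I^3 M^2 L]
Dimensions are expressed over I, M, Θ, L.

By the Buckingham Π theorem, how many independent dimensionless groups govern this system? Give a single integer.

3

Dimensional matrix (I×M×Θ×L by ΔT×ℓ×ρ×m×i×D×X1):
  I: [ 0  0  0  0  1  0  3]
  M: [ 0  0  1  1  0  0  2]
  Θ: [ 1  0  0  0  0  0  0]
  L: [ 0  1 -3  0  0  1  1]
Echelon form has 4 nonzero rows (pivots: ΔT,ℓ,ρ,i)
7 vars − rank 4 = 3 Π groups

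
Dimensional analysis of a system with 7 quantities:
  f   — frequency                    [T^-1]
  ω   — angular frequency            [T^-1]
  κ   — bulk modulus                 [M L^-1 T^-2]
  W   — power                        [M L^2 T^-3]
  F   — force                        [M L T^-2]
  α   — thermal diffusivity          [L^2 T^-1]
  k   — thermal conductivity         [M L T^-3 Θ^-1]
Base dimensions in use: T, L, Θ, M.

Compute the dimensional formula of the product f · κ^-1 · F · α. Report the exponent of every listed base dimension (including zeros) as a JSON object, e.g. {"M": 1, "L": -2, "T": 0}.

Dimensional matrix (T×L×Θ×M by f×ω×κ×W×F×α×k):
  T: [-1 -1 -2 -3 -2 -1 -3]
  L: [ 0  0 -1  2  1  2  1]
  Θ: [ 0  0  0  0  0  0 -1]
  M: [ 0  0  1  1  1  0  1]
  [T]: (1)·-1+(-1)·-2+(1)·-2+(1)·-1 = -2
  [L]: (1)·0+(-1)·-1+(1)·1+(1)·2 = 4
  [Θ]: (1)·0+(-1)·0+(1)·0+(1)·0 = 0
  [M]: (1)·0+(-1)·1+(1)·1+(1)·0 = 0
⇒ T^-2 L^4

{"T": -2, "L": 4, "Θ": 0, "M": 0}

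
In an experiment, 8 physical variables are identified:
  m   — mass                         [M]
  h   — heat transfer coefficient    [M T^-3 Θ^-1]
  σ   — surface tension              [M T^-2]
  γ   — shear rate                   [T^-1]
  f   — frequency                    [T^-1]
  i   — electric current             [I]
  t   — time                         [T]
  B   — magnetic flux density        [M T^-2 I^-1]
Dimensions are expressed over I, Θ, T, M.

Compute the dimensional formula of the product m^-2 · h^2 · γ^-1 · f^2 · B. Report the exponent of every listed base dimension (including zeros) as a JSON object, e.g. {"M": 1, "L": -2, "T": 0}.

Dimensional matrix (I×Θ×T×M by m×h×σ×γ×f×i×t×B):
  I: [ 0  0  0  0  0  1  0 -1]
  Θ: [ 0 -1  0  0  0  0  0  0]
  T: [ 0 -3 -2 -1 -1  0  1 -2]
  M: [ 1  1  1  0  0  0  0  1]
  [I]: (-2)·0+(2)·0+(-1)·0+(2)·0+(1)·-1 = -1
  [Θ]: (-2)·0+(2)·-1+(-1)·0+(2)·0+(1)·0 = -2
  [T]: (-2)·0+(2)·-3+(-1)·-1+(2)·-1+(1)·-2 = -9
  [M]: (-2)·1+(2)·1+(-1)·0+(2)·0+(1)·1 = 1
⇒ I^-1 Θ^-2 T^-9 M

{"I": -1, "Θ": -2, "T": -9, "M": 1}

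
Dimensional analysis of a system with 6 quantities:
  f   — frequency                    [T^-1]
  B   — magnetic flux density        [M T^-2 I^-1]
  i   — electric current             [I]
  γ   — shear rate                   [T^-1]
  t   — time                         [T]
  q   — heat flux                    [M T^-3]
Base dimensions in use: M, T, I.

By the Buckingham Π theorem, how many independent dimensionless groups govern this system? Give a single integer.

3

Dimensional matrix (M×T×I by f×B×i×γ×t×q):
  M: [ 0  1  0  0  0  1]
  T: [-1 -2  0 -1  1 -3]
  I: [ 0 -1  1  0  0  0]
Row reduction gives pivot columns f,B,i; rank = 3
Π count = n − r = 6 − 3 = 3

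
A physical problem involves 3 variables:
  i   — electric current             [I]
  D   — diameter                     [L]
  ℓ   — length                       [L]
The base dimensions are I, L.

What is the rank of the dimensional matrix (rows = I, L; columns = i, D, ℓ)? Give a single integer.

2

Exponent matrix [I,L] × [i,D,ℓ]:
  I: [ 1  0  0]
  L: [ 0  1  1]
Echelon form has 2 nonzero rows (pivots: i,D)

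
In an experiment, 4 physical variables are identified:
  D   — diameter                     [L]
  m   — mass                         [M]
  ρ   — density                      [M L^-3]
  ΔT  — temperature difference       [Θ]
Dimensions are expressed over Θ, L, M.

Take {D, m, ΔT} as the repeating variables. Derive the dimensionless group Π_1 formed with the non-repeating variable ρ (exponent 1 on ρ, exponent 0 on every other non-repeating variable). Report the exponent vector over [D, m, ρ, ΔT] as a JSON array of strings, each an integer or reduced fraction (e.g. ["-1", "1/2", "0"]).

["3", "-1", "1", "0"]

Dimensional matrix (Θ×L×M by D×m×ρ×ΔT):
  Θ: [ 0  0  0  1]
  L: [ 1  0 -3  0]
  M: [ 0  1  1  0]
Echelon form has 3 nonzero rows (pivots: D,m,ΔT)
Pivot set = {D,m,ΔT}, free = {ρ}
RREF:
  r0: [   1    0   -3    0]
  r1: [   0    1    1    0]
  r2: [   0    0    0    1]
Fix exponent of ρ at 1; solve each RREF row for its pivot's exponent:
  r0: exp(D) + (-3)·1 = 0 ⇒ exp(D) = 3
  r1: exp(m) + (1)·1 = 0 ⇒ exp(m) = -1
  r2: exp(ΔT) + (0)·1 = 0 ⇒ exp(ΔT) = 0
Π_1 = D^3 · m^-1 · ρ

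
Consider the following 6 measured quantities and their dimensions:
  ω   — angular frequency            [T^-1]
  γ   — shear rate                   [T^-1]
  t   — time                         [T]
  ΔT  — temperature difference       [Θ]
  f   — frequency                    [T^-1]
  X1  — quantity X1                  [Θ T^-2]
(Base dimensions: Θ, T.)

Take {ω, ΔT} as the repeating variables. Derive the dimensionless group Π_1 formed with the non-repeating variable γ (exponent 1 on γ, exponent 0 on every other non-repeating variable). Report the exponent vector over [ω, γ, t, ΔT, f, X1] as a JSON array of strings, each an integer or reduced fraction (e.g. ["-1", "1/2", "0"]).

Write exponents as rows Θ,T / cols ω,γ,t,ΔT,f,X1:
  Θ: [ 0  0  0  1  0  1]
  T: [-1 -1  1  0 -1 -2]
Echelon form has 2 nonzero rows (pivots: ω,ΔT)
Pivot set = {ω,ΔT}, free = {γ,t,f,X1}
RREF:
  r0: [   1    1   -1    0    1    2]
  r1: [   0    0    0    1    0    1]
Fix exponent of γ at 1, t at 0, f at 0, X1 at 0; solve each RREF row for its pivot's exponent:
  r0: exp(ω) + (1)·1 = 0 ⇒ exp(ω) = -1
  r1: exp(ΔT) + (0)·1 = 0 ⇒ exp(ΔT) = 0
Π_1 = ω^-1 · γ

["-1", "1", "0", "0", "0", "0"]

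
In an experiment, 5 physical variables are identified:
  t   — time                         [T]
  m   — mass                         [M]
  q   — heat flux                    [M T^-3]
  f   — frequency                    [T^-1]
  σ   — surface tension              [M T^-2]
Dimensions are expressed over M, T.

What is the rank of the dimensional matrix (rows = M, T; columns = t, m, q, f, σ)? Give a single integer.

2

Dimensional matrix (M×T by t×m×q×f×σ):
  M: [ 0  1  1  0  1]
  T: [ 1  0 -3 -1 -2]
Row reduction gives pivot columns t,m; rank = 2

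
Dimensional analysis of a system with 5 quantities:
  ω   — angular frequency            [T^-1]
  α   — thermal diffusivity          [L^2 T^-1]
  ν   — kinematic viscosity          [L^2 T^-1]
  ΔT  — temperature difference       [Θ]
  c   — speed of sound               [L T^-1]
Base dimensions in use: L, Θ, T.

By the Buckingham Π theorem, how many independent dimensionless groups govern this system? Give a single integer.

Dimensional matrix (L×Θ×T by ω×α×ν×ΔT×c):
  L: [ 0  2  2  0  1]
  Θ: [ 0  0  0  1  0]
  T: [-1 -1 -1  0 -1]
RREF → pivots at {ω,α,ΔT} ⇒ r = 3
n=5, r=3 ⇒ 2 dimensionless groups

2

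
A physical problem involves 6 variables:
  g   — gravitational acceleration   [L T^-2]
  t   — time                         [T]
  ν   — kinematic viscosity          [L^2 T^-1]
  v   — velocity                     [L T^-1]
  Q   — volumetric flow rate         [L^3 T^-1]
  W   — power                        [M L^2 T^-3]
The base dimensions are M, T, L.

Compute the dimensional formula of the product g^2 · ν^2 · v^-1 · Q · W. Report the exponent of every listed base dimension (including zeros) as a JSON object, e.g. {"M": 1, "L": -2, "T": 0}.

Exponent matrix [M,T,L] × [g,t,ν,v,Q,W]:
  M: [ 0  0  0  0  0  1]
  T: [-2  1 -1 -1 -1 -3]
  L: [ 1  0  2  1  3  2]
  [M]: (2)·0+(2)·0+(-1)·0+(1)·0+(1)·1 = 1
  [T]: (2)·-2+(2)·-1+(-1)·-1+(1)·-1+(1)·-3 = -9
  [L]: (2)·1+(2)·2+(-1)·1+(1)·3+(1)·2 = 10
⇒ M T^-9 L^10

{"M": 1, "T": -9, "L": 10}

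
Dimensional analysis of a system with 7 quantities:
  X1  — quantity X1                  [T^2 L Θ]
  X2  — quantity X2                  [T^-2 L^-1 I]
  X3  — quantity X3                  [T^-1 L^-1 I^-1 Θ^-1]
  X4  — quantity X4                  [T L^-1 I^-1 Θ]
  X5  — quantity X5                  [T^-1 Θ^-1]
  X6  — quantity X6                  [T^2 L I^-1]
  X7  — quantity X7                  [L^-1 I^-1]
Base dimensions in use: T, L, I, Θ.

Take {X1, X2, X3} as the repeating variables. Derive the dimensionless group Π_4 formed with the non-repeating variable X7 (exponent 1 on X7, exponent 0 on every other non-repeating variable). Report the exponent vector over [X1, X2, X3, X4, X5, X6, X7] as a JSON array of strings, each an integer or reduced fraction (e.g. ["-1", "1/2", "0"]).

Exponent matrix [T,L,I,Θ] × [X1,X2,X3,X4,X5,X6,X7]:
  T: [ 2 -2 -1  1 -1  2  0]
  L: [ 1 -1 -1 -1  0  1 -1]
  I: [ 0  1 -1 -1  0 -1 -1]
  Θ: [ 1  0 -1  1 -1  0  0]
RREF → pivots at {X1,X2,X3} ⇒ r = 3
Repeat: X1,X2,X3; free: X4,X5,X6,X7
RREF:
  r0: [   1    0    0    4   -2    0    2]
  r1: [   0    1    0    2   -1   -1    1]
  r2: [   0    0    1    3   -1    0    2]
  r3: [   0    0    0    0    0    0    0]
Fix exponent of X7 at 1, X4 at 0, X5 at 0, X6 at 0; solve each RREF row for its pivot's exponent:
  r0: exp(X1) + (2)·1 = 0 ⇒ exp(X1) = -2
  r1: exp(X2) + (1)·1 = 0 ⇒ exp(X2) = -1
  r2: exp(X3) + (2)·1 = 0 ⇒ exp(X3) = -2
Π_4 = X1^-2 · X2^-1 · X3^-2 · X7

["-2", "-1", "-2", "0", "0", "0", "1"]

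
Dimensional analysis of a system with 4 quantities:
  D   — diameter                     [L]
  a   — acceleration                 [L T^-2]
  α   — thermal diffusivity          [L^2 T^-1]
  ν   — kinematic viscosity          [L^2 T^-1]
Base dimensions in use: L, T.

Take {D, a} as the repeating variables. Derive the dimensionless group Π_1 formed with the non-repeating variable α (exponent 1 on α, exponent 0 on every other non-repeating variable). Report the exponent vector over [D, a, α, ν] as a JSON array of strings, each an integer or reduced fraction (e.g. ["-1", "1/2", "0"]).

Write exponents as rows L,T / cols D,a,α,ν:
  L: [ 1  1  2  2]
  T: [ 0 -2 -1 -1]
Echelon form has 2 nonzero rows (pivots: D,a)
Repeat: D,a; free: α,ν
RREF:
  r0: [   1    0  3/2  3/2]
  r1: [   0    1  1/2  1/2]
Fix exponent of α at 1, ν at 0; solve each RREF row for its pivot's exponent:
  r0: exp(D) + (3/2)·1 = 0 ⇒ exp(D) = -3/2
  r1: exp(a) + (1/2)·1 = 0 ⇒ exp(a) = -1/2
Π_1 = D^(-3/2) · a^(-1/2) · α

["-3/2", "-1/2", "1", "0"]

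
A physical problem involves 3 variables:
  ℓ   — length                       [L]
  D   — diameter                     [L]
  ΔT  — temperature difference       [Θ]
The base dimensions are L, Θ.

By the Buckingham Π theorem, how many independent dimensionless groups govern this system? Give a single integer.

1

Dimensional matrix (L×Θ by ℓ×D×ΔT):
  L: [ 1  1  0]
  Θ: [ 0  0  1]
Echelon form has 2 nonzero rows (pivots: ℓ,ΔT)
n=3, r=2 ⇒ 1 dimensionless group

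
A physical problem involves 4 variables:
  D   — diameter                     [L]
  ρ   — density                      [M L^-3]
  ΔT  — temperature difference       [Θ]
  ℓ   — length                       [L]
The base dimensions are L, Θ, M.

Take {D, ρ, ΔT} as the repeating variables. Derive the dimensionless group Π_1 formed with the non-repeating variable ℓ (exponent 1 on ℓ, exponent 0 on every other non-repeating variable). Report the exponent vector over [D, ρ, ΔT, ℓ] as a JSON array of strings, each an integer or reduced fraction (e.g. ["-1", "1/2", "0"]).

["-1", "0", "0", "1"]

Dimensional matrix (L×Θ×M by D×ρ×ΔT×ℓ):
  L: [ 1 -3  0  1]
  Θ: [ 0  0  1  0]
  M: [ 0  1  0  0]
RREF → pivots at {D,ρ,ΔT} ⇒ r = 3
Pivot set = {D,ρ,ΔT}, free = {ℓ}
RREF:
  r0: [   1    0    0    1]
  r1: [   0    1    0    0]
  r2: [   0    0    1    0]
Fix exponent of ℓ at 1; solve each RREF row for its pivot's exponent:
  r0: exp(D) + (1)·1 = 0 ⇒ exp(D) = -1
  r1: exp(ρ) + (0)·1 = 0 ⇒ exp(ρ) = 0
  r2: exp(ΔT) + (0)·1 = 0 ⇒ exp(ΔT) = 0
Π_1 = D^-1 · ℓ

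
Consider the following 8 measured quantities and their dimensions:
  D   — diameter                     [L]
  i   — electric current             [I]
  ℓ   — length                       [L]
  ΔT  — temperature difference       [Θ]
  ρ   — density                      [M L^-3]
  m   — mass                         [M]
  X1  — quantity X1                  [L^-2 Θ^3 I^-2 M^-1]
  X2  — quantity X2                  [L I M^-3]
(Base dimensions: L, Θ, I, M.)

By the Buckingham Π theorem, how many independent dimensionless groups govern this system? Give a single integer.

4

Exponent matrix [L,Θ,I,M] × [D,i,ℓ,ΔT,ρ,m,X1,X2]:
  L: [ 1  0  1  0 -3  0 -2  1]
  Θ: [ 0  0  0  1  0  0  3  0]
  I: [ 0  1  0  0  0  0 -2  1]
  M: [ 0  0  0  0  1  1 -1 -3]
Row reduction gives pivot columns D,i,ΔT,ρ; rank = 4
Π count = n − r = 8 − 4 = 4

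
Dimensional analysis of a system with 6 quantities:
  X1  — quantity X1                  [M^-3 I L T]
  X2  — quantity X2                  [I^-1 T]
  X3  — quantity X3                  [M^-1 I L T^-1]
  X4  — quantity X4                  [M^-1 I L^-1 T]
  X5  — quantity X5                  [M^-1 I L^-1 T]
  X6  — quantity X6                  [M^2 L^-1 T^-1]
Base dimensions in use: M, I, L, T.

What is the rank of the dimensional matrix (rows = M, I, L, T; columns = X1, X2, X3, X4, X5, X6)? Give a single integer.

3

Dimensional matrix (M×I×L×T by X1×X2×X3×X4×X5×X6):
  M: [-3  0 -1 -1 -1  2]
  I: [ 1 -1  1  1  1  0]
  L: [ 1  0  1 -1 -1 -1]
  T: [ 1  1 -1  1  1 -1]
RREF → pivots at {X1,X2,X3} ⇒ r = 3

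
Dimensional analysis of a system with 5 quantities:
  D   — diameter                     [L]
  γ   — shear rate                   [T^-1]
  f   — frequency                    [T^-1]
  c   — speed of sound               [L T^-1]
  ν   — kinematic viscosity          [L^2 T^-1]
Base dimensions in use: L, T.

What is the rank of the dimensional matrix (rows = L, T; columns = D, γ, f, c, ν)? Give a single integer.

Exponent matrix [L,T] × [D,γ,f,c,ν]:
  L: [ 1  0  0  1  2]
  T: [ 0 -1 -1 -1 -1]
Row reduction gives pivot columns D,γ; rank = 2

2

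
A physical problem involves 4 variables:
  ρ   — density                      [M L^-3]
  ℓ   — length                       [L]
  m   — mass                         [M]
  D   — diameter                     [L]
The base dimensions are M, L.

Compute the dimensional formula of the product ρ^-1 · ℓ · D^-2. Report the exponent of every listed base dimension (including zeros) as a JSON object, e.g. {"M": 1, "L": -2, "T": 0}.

{"M": -1, "L": 2}

Dimensional matrix (M×L by ρ×ℓ×m×D):
  M: [ 1  0  1  0]
  L: [-3  1  0  1]
  [M]: (-1)·1+(1)·0+(-2)·0 = -1
  [L]: (-1)·-3+(1)·1+(-2)·1 = 2
⇒ M^-1 L^2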